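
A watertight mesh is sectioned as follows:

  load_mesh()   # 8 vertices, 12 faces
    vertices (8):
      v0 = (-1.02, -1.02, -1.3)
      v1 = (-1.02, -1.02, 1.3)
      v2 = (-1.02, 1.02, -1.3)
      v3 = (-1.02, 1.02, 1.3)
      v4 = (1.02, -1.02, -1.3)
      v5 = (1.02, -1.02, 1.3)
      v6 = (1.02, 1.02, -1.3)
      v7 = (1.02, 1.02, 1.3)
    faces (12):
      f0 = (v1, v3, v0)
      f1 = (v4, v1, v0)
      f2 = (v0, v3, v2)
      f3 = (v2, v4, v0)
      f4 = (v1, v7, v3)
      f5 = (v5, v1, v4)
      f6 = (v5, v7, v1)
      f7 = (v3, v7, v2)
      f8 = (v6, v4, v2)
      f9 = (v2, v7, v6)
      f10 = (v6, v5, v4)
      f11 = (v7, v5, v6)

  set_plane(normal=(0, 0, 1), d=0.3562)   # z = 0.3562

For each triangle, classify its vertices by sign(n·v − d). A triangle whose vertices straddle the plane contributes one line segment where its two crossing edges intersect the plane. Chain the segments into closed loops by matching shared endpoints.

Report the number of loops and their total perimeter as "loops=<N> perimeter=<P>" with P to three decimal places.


Straddling triangles (8 of 12):
  (v1,v3,v0) [++-] → (-1.02, 0.27948, 0.3562)–(-1.02, -1.02, 0.3562)  len=1.2995
  (v4,v1,v0) [-+-] → (-0.27948, -1.02, 0.3562)–(-1.02, -1.02, 0.3562)  len=0.7405
  (v0,v3,v2) [-+-] → (-1.02, 0.27948, 0.3562)–(-1.02, 1.02, 0.3562)  len=0.7405
  (v5,v1,v4) [++-] → (-0.27948, -1.02, 0.3562)–(1.02, -1.02, 0.3562)  len=1.2995
  (v3,v7,v2) [++-] → (0.27948, 1.02, 0.3562)–(-1.02, 1.02, 0.3562)  len=1.2995
  (v2,v7,v6) [-+-] → (0.27948, 1.02, 0.3562)–(1.02, 1.02, 0.3562)  len=0.7405
  (v6,v5,v4) [-+-] → (1.02, -0.27948, 0.3562)–(1.02, -1.02, 0.3562)  len=0.7405
  (v7,v5,v6) [++-] → (1.02, -0.27948, 0.3562)–(1.02, 1.02, 0.3562)  len=1.2995

Chained into 1 loop(s):
  loop 1: 8 segments, perimeter = 8.1600
Total perimeter = 8.160

loops=1 perimeter=8.160


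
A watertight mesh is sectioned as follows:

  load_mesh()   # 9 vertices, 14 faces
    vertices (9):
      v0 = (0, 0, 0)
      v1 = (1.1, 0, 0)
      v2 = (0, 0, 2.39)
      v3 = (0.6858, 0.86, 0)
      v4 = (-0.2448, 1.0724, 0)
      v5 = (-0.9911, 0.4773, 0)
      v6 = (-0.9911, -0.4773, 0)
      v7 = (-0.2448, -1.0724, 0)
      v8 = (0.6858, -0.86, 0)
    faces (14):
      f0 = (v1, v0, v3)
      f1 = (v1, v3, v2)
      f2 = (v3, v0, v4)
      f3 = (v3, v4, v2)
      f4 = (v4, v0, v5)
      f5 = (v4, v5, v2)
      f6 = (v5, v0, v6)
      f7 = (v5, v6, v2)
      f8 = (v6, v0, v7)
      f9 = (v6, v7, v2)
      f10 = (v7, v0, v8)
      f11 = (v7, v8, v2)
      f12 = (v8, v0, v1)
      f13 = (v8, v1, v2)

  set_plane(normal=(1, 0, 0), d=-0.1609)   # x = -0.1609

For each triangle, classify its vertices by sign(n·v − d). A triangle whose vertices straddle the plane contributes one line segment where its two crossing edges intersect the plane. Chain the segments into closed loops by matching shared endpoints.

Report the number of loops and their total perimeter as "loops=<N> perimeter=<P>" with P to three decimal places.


loops=1 perimeter=6.720

Straddling triangles (10 of 14):
  (v3,v0,v4) [++-] → (-0.1609, 0.704858, 0)–(-0.1609, 1.05325, 0)  len=0.3484
  (v3,v4,v2) [+-+] → (-0.1609, 1.05325, 0)–(-0.1609, 0.704858, 0.819122)  len=0.8901
  (v4,v0,v5) [-+-] → (-0.1609, 0.704858, 0)–(-0.1609, 0.0774872, 0)  len=0.6274
  (v4,v5,v2) [--+] → (-0.1609, 0.0774872, 2.002)–(-0.1609, 0.704858, 0.819122)  len=1.3389
  (v5,v0,v6) [-+-] → (-0.1609, 0.0774872, 0)–(-0.1609, -0.0774872, 0)  len=0.1550
  (v5,v6,v2) [--+] → (-0.1609, -0.0774872, 2.002)–(-0.1609, 0.0774872, 2.002)  len=0.1550
  (v6,v0,v7) [-+-] → (-0.1609, -0.0774872, 0)–(-0.1609, -0.704858, 0)  len=0.6274
  (v6,v7,v2) [--+] → (-0.1609, -0.704858, 0.819122)–(-0.1609, -0.0774872, 2.002)  len=1.3389
  (v7,v0,v8) [-++] → (-0.1609, -0.704858, 0)–(-0.1609, -1.05325, 0)  len=0.3484
  (v7,v8,v2) [-++] → (-0.1609, -1.05325, 0)–(-0.1609, -0.704858, 0.819122)  len=0.8901

Chained into 1 loop(s):
  loop 1: 10 segments, perimeter = 6.7196
Total perimeter = 6.720


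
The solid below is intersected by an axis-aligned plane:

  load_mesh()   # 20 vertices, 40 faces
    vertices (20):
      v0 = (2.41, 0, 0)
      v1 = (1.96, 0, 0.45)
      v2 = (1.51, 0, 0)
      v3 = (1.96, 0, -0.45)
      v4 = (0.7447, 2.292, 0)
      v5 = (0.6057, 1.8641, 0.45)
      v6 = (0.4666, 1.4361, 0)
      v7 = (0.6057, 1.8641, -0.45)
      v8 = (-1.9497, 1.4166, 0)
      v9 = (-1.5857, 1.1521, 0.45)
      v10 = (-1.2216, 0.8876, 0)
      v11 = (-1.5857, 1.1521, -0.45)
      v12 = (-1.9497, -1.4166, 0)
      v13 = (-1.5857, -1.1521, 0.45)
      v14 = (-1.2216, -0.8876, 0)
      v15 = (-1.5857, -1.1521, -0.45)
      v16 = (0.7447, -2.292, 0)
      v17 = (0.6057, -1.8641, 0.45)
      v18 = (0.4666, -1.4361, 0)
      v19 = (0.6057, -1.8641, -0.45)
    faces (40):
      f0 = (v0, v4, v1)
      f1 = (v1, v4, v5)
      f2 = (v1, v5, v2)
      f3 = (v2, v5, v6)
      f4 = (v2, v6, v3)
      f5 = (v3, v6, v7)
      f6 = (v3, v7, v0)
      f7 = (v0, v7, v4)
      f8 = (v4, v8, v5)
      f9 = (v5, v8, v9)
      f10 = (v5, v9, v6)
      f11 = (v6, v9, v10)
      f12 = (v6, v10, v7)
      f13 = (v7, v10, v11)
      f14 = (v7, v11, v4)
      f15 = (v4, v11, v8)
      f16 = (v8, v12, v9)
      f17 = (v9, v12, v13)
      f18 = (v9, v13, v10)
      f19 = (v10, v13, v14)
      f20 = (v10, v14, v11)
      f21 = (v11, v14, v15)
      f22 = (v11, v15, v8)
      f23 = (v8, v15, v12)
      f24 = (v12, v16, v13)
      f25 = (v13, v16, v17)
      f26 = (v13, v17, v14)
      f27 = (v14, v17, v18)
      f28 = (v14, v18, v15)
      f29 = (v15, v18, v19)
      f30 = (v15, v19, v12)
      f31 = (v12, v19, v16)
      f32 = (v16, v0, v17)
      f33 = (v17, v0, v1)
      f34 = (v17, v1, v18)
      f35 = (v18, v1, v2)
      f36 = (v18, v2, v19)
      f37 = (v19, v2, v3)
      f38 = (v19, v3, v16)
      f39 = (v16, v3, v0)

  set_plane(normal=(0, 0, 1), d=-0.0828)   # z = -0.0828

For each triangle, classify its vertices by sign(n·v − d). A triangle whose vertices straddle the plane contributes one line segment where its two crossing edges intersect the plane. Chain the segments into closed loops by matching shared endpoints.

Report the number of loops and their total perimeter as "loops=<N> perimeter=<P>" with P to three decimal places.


Straddling triangles (20 of 40):
  (v2,v6,v3) [++-] → (0.741386, 1.17186, -0.0828)–(1.5928, 0, -0.0828)  len=1.4485
  (v3,v6,v7) [-+-] → (0.741386, 1.17186, -0.0828)–(0.492194, 1.51485, -0.0828)  len=0.4240
  (v3,v7,v0) [--+] → (2.07801, 0.342994, -0.0828)–(2.3272, 0, -0.0828)  len=0.4240
  (v0,v7,v4) [+-+] → (2.07801, 0.342994, -0.0828)–(0.719124, 2.21327, -0.0828)  len=2.3118
  (v6,v10,v7) [++-] → (-0.885377, 1.06728, -0.0828)–(0.492194, 1.51485, -0.0828)  len=1.4485
  (v7,v10,v11) [-+-] → (-0.885377, 1.06728, -0.0828)–(-1.28859, 0.936268, -0.0828)  len=0.4240
  (v7,v11,v4) [--+] → (0.315906, 2.08226, -0.0828)–(0.719124, 2.21327, -0.0828)  len=0.4240
  (v4,v11,v8) [+-+] → (0.315906, 2.08226, -0.0828)–(-1.88272, 1.36793, -0.0828)  len=2.3118
  (v10,v14,v11) [++-] → (-1.28859, -0.512295, -0.0828)–(-1.28859, 0.936268, -0.0828)  len=1.4486
  (v11,v14,v15) [-+-] → (-1.28859, -0.512295, -0.0828)–(-1.28859, -0.936268, -0.0828)  len=0.4240
  (v11,v15,v8) [--+] → (-1.88272, 0.943959, -0.0828)–(-1.88272, 1.36793, -0.0828)  len=0.4240
  (v8,v15,v12) [+-+] → (-1.88272, 0.943959, -0.0828)–(-1.88272, -1.36793, -0.0828)  len=2.3119
  (v14,v18,v15) [++-] → (0.0889768, -1.38384, -0.0828)–(-1.28859, -0.936268, -0.0828)  len=1.4485
  (v15,v18,v19) [-+-] → (0.0889768, -1.38384, -0.0828)–(0.492194, -1.51485, -0.0828)  len=0.4240
  (v15,v19,v12) [--+] → (-1.47951, -1.49894, -0.0828)–(-1.88272, -1.36793, -0.0828)  len=0.4240
  (v12,v19,v16) [+-+] → (-1.47951, -1.49894, -0.0828)–(0.719124, -2.21327, -0.0828)  len=2.3118
  (v18,v2,v19) [++-] → (1.34361, -0.342994, -0.0828)–(0.492194, -1.51485, -0.0828)  len=1.4485
  (v19,v2,v3) [-+-] → (1.34361, -0.342994, -0.0828)–(1.5928, 0, -0.0828)  len=0.4240
  (v19,v3,v16) [--+] → (0.968315, -1.87027, -0.0828)–(0.719124, -2.21327, -0.0828)  len=0.4240
  (v16,v3,v0) [+-+] → (0.968315, -1.87027, -0.0828)–(2.3272, 0, -0.0828)  len=2.3118

Chained into 2 loop(s):
  loop 1: 10 segments, perimeter = 9.3623
  loop 2: 10 segments, perimeter = 13.6789
Total perimeter = 23.041

loops=2 perimeter=23.041


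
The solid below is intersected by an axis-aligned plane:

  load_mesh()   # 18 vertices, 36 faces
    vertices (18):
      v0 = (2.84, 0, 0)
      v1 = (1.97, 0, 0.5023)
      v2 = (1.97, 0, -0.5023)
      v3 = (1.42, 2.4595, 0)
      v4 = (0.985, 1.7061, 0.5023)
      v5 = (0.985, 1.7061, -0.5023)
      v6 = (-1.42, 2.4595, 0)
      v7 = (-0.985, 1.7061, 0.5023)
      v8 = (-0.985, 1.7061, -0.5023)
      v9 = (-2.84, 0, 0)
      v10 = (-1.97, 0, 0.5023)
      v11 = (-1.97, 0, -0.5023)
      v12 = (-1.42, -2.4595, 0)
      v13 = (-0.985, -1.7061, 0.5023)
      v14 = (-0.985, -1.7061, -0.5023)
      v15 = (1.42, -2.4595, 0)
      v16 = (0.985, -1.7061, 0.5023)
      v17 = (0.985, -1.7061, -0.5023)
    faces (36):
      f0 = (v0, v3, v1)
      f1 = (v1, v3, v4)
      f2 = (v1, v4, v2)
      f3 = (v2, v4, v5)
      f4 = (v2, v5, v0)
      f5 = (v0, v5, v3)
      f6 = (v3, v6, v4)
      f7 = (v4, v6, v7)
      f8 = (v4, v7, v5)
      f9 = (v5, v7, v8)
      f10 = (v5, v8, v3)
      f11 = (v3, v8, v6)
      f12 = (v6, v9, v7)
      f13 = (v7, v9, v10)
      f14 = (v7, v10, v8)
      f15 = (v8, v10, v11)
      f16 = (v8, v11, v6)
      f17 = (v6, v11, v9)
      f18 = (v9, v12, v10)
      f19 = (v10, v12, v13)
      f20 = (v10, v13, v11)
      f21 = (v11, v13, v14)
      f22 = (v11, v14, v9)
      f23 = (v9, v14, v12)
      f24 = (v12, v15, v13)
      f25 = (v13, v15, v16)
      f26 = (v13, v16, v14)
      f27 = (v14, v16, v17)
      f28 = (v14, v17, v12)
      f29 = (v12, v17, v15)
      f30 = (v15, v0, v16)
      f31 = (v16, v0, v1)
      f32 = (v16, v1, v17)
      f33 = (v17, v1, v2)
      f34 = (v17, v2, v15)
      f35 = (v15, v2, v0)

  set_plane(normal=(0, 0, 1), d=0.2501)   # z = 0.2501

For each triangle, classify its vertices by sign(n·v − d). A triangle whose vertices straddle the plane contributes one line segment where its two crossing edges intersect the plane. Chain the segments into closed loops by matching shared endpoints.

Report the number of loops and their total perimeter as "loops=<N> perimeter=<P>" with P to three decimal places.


loops=2 perimeter=26.261

Straddling triangles (24 of 36):
  (v0,v3,v1) [--+] → (1.69385, 1.23489, 0.2501)–(2.40682, 0, 0.2501)  len=1.4259
  (v1,v3,v4) [+-+] → (1.69385, 1.23489, 0.2501)–(1.20341, 2.08437, 0.2501)  len=0.9809
  (v1,v4,v2) [++-] → (1.23228, 1.27779, 0.2501)–(1.97, 0, 0.2501)  len=1.4755
  (v2,v4,v5) [-+-] → (1.23228, 1.27779, 0.2501)–(0.985, 1.7061, 0.2501)  len=0.4946
  (v3,v6,v4) [--+] → (-0.222527, 2.08437, 0.2501)–(1.20341, 2.08437, 0.2501)  len=1.4259
  (v4,v6,v7) [+-+] → (-0.222527, 2.08437, 0.2501)–(-1.20341, 2.08437, 0.2501)  len=0.9809
  (v4,v7,v5) [++-] → (-0.490441, 1.7061, 0.2501)–(0.985, 1.7061, 0.2501)  len=1.4754
  (v5,v7,v8) [-+-] → (-0.490441, 1.7061, 0.2501)–(-0.985, 1.7061, 0.2501)  len=0.4946
  (v6,v9,v7) [--+] → (-1.91638, 0.849484, 0.2501)–(-1.20341, 2.08437, 0.2501)  len=1.4259
  (v7,v9,v10) [+-+] → (-1.91638, 0.849484, 0.2501)–(-2.40682, 0, 0.2501)  len=0.9809
  (v7,v10,v8) [++-] → (-1.72272, 0.428308, 0.2501)–(-0.985, 1.7061, 0.2501)  len=1.4755
  (v8,v10,v11) [-+-] → (-1.72272, 0.428308, 0.2501)–(-1.97, 0, 0.2501)  len=0.4946
  (v9,v12,v10) [--+] → (-1.69385, -1.23489, 0.2501)–(-2.40682, 0, 0.2501)  len=1.4259
  (v10,v12,v13) [+-+] → (-1.69385, -1.23489, 0.2501)–(-1.20341, -2.08437, 0.2501)  len=0.9809
  (v10,v13,v11) [++-] → (-1.23228, -1.27779, 0.2501)–(-1.97, 0, 0.2501)  len=1.4755
  (v11,v13,v14) [-+-] → (-1.23228, -1.27779, 0.2501)–(-0.985, -1.7061, 0.2501)  len=0.4946
  (v12,v15,v13) [--+] → (0.222527, -2.08437, 0.2501)–(-1.20341, -2.08437, 0.2501)  len=1.4259
  (v13,v15,v16) [+-+] → (0.222527, -2.08437, 0.2501)–(1.20341, -2.08437, 0.2501)  len=0.9809
  (v13,v16,v14) [++-] → (0.490441, -1.7061, 0.2501)–(-0.985, -1.7061, 0.2501)  len=1.4754
  (v14,v16,v17) [-+-] → (0.490441, -1.7061, 0.2501)–(0.985, -1.7061, 0.2501)  len=0.4946
  (v15,v0,v16) [--+] → (1.91638, -0.849484, 0.2501)–(1.20341, -2.08437, 0.2501)  len=1.4259
  (v16,v0,v1) [+-+] → (1.91638, -0.849484, 0.2501)–(2.40682, 0, 0.2501)  len=0.9809
  (v16,v1,v17) [++-] → (1.72272, -0.428308, 0.2501)–(0.985, -1.7061, 0.2501)  len=1.4755
  (v17,v1,v2) [-+-] → (1.72272, -0.428308, 0.2501)–(1.97, 0, 0.2501)  len=0.4946

Chained into 2 loop(s):
  loop 1: 12 segments, perimeter = 14.4409
  loop 2: 12 segments, perimeter = 11.8201
Total perimeter = 26.261


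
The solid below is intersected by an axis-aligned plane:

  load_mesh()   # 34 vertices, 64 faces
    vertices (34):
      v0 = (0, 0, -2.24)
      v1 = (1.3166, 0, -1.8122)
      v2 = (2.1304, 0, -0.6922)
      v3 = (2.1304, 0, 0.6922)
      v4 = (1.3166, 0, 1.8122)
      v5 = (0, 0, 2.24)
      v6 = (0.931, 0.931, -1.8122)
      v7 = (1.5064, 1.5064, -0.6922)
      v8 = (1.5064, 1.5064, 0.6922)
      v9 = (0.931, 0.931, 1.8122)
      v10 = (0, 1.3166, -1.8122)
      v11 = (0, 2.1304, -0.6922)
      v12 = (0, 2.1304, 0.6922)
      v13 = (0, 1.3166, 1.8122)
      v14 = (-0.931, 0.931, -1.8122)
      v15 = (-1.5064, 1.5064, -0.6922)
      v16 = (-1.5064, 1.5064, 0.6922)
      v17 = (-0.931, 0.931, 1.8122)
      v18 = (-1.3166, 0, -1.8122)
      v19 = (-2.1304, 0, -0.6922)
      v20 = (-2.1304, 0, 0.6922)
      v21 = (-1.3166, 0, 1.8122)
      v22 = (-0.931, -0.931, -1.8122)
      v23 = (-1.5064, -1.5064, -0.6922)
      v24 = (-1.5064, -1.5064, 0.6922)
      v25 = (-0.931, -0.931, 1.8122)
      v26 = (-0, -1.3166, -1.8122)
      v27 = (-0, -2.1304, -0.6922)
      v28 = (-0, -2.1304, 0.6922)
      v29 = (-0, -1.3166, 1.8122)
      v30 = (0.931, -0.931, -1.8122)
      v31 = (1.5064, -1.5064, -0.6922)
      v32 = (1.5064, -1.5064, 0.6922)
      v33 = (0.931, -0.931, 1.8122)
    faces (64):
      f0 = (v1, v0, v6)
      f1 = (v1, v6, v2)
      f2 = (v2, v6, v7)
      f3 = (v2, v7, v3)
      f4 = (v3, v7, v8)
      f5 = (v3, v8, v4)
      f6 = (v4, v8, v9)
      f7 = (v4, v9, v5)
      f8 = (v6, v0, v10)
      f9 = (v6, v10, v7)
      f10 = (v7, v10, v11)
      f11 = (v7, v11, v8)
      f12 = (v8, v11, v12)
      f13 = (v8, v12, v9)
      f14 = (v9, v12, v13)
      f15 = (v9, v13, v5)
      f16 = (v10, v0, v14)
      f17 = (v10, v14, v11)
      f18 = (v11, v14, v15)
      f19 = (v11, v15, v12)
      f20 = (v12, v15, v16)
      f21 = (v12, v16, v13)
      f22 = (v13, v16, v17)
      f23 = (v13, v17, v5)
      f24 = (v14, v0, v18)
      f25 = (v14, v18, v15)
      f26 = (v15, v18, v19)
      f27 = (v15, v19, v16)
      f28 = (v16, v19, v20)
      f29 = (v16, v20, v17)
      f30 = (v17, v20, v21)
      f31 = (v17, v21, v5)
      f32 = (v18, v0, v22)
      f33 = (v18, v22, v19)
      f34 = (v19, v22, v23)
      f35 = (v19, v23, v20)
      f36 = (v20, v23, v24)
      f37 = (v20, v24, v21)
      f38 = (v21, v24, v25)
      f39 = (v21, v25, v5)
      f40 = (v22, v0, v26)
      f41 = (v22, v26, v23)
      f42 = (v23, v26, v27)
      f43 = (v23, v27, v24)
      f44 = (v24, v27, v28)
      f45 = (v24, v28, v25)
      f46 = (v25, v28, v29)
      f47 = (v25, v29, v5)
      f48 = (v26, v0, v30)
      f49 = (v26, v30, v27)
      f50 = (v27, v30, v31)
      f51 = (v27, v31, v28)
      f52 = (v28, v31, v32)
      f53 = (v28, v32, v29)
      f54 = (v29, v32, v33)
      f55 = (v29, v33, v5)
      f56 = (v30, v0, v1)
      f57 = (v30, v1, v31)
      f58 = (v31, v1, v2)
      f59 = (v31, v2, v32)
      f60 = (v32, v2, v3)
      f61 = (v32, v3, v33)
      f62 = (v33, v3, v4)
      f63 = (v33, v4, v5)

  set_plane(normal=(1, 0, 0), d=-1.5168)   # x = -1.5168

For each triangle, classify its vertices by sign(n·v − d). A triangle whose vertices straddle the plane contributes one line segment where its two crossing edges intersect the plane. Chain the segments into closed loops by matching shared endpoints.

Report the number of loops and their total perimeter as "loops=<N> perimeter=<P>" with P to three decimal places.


loops=1 perimeter=9.589

Straddling triangles (10 of 64):
  (v15,v18,v19) [++-] → (-1.5168, 0, -1.53667)–(-1.5168, 1.48129, -0.6922)  len=1.7051
  (v15,v19,v16) [+-+] → (-1.5168, 1.48129, -0.6922)–(-1.5168, 1.48129, 0.669127)  len=1.3613
  (v16,v19,v20) [+--] → (-1.5168, 1.48129, 0.669127)–(-1.5168, 1.48129, 0.6922)  len=0.0231
  (v16,v20,v17) [+-+] → (-1.5168, 1.48129, 0.6922)–(-1.5168, 0.476289, 1.26518)  len=1.1569
  (v17,v20,v21) [+-+] → (-1.5168, 0.476289, 1.26518)–(-1.5168, 0, 1.53667)  len=0.5482
  (v18,v22,v19) [++-] → (-1.5168, -0.476289, -1.26518)–(-1.5168, 0, -1.53667)  len=0.5482
  (v19,v22,v23) [-++] → (-1.5168, -0.476289, -1.26518)–(-1.5168, -1.48129, -0.6922)  len=1.1569
  (v19,v23,v20) [-+-] → (-1.5168, -1.48129, -0.6922)–(-1.5168, -1.48129, -0.669127)  len=0.0231
  (v20,v23,v24) [-++] → (-1.5168, -1.48129, -0.669127)–(-1.5168, -1.48129, 0.6922)  len=1.3613
  (v20,v24,v21) [-++] → (-1.5168, -1.48129, 0.6922)–(-1.5168, 0, 1.53667)  len=1.7051

Chained into 1 loop(s):
  loop 1: 10 segments, perimeter = 9.5892
Total perimeter = 9.589


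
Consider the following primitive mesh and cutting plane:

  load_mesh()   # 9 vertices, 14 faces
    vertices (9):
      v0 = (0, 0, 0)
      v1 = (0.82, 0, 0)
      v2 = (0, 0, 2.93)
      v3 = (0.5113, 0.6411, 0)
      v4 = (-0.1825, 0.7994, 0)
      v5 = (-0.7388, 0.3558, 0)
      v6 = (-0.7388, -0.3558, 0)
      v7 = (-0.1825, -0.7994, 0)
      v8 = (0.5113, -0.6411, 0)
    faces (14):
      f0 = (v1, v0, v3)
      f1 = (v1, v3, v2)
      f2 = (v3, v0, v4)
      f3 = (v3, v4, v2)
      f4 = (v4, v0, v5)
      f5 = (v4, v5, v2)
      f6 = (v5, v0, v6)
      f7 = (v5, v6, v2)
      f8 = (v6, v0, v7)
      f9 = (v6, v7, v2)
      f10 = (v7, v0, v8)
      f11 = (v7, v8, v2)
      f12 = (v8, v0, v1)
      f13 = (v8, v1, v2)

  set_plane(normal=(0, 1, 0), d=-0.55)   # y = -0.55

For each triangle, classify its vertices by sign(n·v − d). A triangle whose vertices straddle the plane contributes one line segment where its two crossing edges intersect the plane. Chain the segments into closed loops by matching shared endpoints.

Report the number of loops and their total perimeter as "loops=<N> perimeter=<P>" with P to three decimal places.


Straddling triangles (6 of 14):
  (v6,v0,v7) [++-] → (-0.125563, -0.55, 0)–(-0.495262, -0.55, 0)  len=0.3697
  (v6,v7,v2) [+-+] → (-0.495262, -0.55, 0)–(-0.125563, -0.55, 0.914113)  len=0.9860
  (v7,v0,v8) [-+-] → (-0.125563, -0.55, 0)–(0.438645, -0.55, 0)  len=0.5642
  (v7,v8,v2) [--+] → (0.438645, -0.55, 0.416352)–(-0.125563, -0.55, 0.914113)  len=0.7524
  (v8,v0,v1) [-++] → (0.438645, -0.55, 0)–(0.555166, -0.55, 0)  len=0.1165
  (v8,v1,v2) [-++] → (0.555166, -0.55, 0)–(0.438645, -0.55, 0.416352)  len=0.4323

Chained into 1 loop(s):
  loop 1: 6 segments, perimeter = 3.2212
Total perimeter = 3.221

loops=1 perimeter=3.221


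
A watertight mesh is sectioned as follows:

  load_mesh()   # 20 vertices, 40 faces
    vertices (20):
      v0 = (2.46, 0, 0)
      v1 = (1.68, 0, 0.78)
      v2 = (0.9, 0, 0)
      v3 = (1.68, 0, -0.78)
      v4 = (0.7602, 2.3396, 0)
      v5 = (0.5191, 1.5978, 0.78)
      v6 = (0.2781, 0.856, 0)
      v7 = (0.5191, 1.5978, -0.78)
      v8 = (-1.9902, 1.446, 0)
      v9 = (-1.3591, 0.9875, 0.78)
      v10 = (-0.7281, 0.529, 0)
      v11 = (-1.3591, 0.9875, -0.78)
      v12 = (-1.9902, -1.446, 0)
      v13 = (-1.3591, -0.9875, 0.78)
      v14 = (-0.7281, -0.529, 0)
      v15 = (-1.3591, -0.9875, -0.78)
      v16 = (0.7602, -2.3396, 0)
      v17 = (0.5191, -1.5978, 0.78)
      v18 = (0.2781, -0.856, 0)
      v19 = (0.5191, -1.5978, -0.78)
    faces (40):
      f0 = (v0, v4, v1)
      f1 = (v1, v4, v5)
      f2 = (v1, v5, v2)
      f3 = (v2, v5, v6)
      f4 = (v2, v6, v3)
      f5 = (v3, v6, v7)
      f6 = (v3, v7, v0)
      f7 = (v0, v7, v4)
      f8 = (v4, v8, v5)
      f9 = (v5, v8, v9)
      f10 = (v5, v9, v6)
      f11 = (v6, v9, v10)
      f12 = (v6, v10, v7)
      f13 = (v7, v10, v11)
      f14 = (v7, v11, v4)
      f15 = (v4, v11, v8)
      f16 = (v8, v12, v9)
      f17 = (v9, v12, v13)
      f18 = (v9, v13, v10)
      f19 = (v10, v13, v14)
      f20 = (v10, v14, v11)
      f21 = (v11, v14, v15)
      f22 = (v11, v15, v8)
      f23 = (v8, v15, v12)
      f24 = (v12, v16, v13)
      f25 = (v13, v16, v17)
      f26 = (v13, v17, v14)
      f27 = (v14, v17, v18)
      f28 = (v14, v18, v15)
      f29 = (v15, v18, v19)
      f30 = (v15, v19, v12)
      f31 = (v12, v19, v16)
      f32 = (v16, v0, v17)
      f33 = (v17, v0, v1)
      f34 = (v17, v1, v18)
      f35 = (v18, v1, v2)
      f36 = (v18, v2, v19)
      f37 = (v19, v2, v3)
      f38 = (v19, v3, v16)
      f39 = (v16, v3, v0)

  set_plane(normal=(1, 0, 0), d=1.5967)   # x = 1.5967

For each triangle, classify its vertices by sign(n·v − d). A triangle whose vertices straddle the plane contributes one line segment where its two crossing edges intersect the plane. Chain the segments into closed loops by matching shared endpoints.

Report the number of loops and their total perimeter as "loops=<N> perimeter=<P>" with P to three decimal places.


Straddling triangles (14 of 40):
  (v0,v4,v1) [+-+] → (1.5967, 1.18824, 0)–(1.5967, 0.211882, 0.709361)  len=1.2068
  (v1,v4,v5) [+--] → (1.5967, 0.211882, 0.709361)–(1.5967, 0.11465, 0.78)  len=0.1202
  (v1,v5,v2) [+--] → (1.5967, 0.11465, 0.78)–(1.5967, 0, 0.6967)  len=0.1417
  (v2,v6,v3) [--+] → (1.5967, 0.050863, -0.733653)–(1.5967, 0, -0.6967)  len=0.0629
  (v3,v6,v7) [+--] → (1.5967, 0.050863, -0.733653)–(1.5967, 0.11465, -0.78)  len=0.0788
  (v3,v7,v0) [+-+] → (1.5967, 0.11465, -0.78)–(1.5967, 0.710691, -0.346939)  len=0.7368
  (v0,v7,v4) [+--] → (1.5967, 0.710691, -0.346939)–(1.5967, 1.18824, 0)  len=0.5903
  (v16,v0,v17) [-+-] → (1.5967, -1.18824, 0)–(1.5967, -0.710691, 0.346939)  len=0.5903
  (v17,v0,v1) [-++] → (1.5967, -0.710691, 0.346939)–(1.5967, -0.11465, 0.78)  len=0.7368
  (v17,v1,v18) [-+-] → (1.5967, -0.11465, 0.78)–(1.5967, -0.050863, 0.733653)  len=0.0788
  (v18,v1,v2) [-+-] → (1.5967, -0.050863, 0.733653)–(1.5967, 0, 0.6967)  len=0.0629
  (v19,v2,v3) [--+] → (1.5967, 0, -0.6967)–(1.5967, -0.11465, -0.78)  len=0.1417
  (v19,v3,v16) [-+-] → (1.5967, -0.11465, -0.78)–(1.5967, -0.211882, -0.709361)  len=0.1202
  (v16,v3,v0) [-++] → (1.5967, -0.211882, -0.709361)–(1.5967, -1.18824, 0)  len=1.2068

Chained into 1 loop(s):
  loop 1: 14 segments, perimeter = 5.8750
Total perimeter = 5.875

loops=1 perimeter=5.875


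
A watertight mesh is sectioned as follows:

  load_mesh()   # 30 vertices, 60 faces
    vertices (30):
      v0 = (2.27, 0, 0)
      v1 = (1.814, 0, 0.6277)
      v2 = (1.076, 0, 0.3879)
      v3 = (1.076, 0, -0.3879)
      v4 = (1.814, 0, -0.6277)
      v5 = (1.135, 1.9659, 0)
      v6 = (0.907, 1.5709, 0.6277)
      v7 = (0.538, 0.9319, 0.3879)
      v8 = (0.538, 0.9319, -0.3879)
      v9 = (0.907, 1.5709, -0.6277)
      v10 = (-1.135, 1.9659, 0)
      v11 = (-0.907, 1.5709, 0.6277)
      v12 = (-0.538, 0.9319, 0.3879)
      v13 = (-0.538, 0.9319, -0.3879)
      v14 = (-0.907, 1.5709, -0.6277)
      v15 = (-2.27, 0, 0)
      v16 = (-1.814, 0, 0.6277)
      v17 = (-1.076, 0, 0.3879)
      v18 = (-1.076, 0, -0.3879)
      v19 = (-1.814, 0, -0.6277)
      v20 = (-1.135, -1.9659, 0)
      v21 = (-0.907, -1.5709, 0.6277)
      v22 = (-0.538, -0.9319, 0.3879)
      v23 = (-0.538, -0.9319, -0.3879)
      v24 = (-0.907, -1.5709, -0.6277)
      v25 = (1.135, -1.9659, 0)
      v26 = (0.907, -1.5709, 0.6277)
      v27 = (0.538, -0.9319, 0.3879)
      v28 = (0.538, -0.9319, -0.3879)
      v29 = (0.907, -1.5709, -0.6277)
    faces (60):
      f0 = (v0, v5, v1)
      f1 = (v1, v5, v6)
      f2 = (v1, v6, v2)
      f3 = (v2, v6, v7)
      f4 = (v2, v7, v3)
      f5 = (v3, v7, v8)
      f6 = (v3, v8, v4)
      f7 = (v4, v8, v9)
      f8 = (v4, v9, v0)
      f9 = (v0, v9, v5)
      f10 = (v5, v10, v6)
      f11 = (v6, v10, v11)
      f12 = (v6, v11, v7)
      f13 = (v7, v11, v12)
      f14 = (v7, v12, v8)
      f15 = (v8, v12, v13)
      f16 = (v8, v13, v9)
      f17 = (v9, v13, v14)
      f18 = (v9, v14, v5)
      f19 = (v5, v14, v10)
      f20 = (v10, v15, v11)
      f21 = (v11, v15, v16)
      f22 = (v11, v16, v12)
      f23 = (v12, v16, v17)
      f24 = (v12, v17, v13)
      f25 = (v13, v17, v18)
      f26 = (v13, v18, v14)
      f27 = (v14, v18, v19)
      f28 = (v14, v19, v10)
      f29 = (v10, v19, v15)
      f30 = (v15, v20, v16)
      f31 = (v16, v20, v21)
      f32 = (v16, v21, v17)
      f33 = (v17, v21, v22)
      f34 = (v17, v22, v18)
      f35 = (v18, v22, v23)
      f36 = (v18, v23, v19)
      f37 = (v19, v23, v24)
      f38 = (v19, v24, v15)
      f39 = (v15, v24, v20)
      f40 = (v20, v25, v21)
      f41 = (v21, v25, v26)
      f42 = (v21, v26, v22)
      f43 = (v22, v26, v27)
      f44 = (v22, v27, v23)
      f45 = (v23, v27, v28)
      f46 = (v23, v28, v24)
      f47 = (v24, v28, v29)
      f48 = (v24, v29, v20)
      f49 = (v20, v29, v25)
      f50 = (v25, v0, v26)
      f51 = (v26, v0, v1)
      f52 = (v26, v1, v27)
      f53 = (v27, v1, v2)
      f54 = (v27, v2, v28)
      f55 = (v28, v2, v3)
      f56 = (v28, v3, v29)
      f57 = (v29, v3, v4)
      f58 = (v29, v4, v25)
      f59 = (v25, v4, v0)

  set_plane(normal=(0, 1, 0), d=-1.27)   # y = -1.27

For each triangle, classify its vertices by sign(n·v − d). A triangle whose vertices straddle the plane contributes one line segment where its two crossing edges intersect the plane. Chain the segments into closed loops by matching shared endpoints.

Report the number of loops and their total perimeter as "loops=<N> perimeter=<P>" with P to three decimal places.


loops=1 perimeter=7.498

Straddling triangles (18 of 60):
  (v15,v20,v16) [+-+] → (-1.53677, -1.27, 0)–(-1.37536, -1.27, 0.222197)  len=0.2746
  (v16,v20,v21) [+--] → (-1.37536, -1.27, 0.222197)–(-1.08073, -1.27, 0.6277)  len=0.5012
  (v16,v21,v17) [+-+] → (-1.08073, -1.27, 0.6277)–(-0.939371, -1.27, 0.581767)  len=0.1486
  (v17,v21,v22) [+-+] → (-0.939371, -1.27, 0.581767)–(-0.733241, -1.27, 0.51478)  len=0.2167
  (v19,v23,v24) [++-] → (-0.733241, -1.27, -0.51478)–(-1.08073, -1.27, -0.6277)  len=0.3654
  (v19,v24,v15) [+-+] → (-1.08073, -1.27, -0.6277)–(-1.16808, -1.27, -0.507466)  len=0.1486
  (v15,v24,v20) [+--] → (-1.16808, -1.27, -0.507466)–(-1.53677, -1.27, 0)  len=0.6273
  (v21,v26,v22) [--+] → (0.226561, -1.27, 0.51478)–(-0.733241, -1.27, 0.51478)  len=0.9598
  (v22,v26,v27) [+-+] → (0.226561, -1.27, 0.51478)–(0.733241, -1.27, 0.51478)  len=0.5067
  (v23,v28,v24) [++-] → (-0.226561, -1.27, -0.51478)–(-0.733241, -1.27, -0.51478)  len=0.5067
  (v24,v28,v29) [-+-] → (-0.226561, -1.27, -0.51478)–(0.733241, -1.27, -0.51478)  len=0.9598
  (v25,v0,v26) [-+-] → (1.53677, -1.27, 0)–(1.16808, -1.27, 0.507466)  len=0.6273
  (v26,v0,v1) [-++] → (1.16808, -1.27, 0.507466)–(1.08073, -1.27, 0.6277)  len=0.1486
  (v26,v1,v27) [-++] → (1.08073, -1.27, 0.6277)–(0.733241, -1.27, 0.51478)  len=0.3654
  (v28,v3,v29) [++-] → (0.939371, -1.27, -0.581767)–(0.733241, -1.27, -0.51478)  len=0.2167
  (v29,v3,v4) [-++] → (0.939371, -1.27, -0.581767)–(1.08073, -1.27, -0.6277)  len=0.1486
  (v29,v4,v25) [-+-] → (1.08073, -1.27, -0.6277)–(1.37536, -1.27, -0.222197)  len=0.5012
  (v25,v4,v0) [-++] → (1.37536, -1.27, -0.222197)–(1.53677, -1.27, 0)  len=0.2746

Chained into 1 loop(s):
  loop 1: 18 segments, perimeter = 7.4980
Total perimeter = 7.498


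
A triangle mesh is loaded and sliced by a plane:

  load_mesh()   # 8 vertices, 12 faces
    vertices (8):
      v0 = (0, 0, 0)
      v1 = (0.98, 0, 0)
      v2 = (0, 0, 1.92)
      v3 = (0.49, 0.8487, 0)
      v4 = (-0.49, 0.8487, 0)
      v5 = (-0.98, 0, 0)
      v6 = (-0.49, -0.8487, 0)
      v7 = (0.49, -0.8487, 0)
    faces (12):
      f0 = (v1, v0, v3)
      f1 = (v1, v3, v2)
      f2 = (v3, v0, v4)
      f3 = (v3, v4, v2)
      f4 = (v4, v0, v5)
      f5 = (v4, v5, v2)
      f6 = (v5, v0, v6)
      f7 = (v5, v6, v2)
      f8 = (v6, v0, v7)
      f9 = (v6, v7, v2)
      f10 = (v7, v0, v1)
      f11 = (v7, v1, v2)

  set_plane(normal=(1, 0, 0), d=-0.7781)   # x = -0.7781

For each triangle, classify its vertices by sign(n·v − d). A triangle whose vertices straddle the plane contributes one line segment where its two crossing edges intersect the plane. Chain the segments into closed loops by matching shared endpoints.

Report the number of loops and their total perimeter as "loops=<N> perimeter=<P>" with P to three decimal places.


loops=1 perimeter=1.755

Straddling triangles (4 of 12):
  (v4,v0,v5) [++-] → (-0.7781, 0, 0)–(-0.7781, 0.349699, 0)  len=0.3497
  (v4,v5,v2) [+-+] → (-0.7781, 0.349699, 0)–(-0.7781, 0, 0.395559)  len=0.5280
  (v5,v0,v6) [-++] → (-0.7781, 0, 0)–(-0.7781, -0.349699, 0)  len=0.3497
  (v5,v6,v2) [-++] → (-0.7781, -0.349699, 0)–(-0.7781, 0, 0.395559)  len=0.5280

Chained into 1 loop(s):
  loop 1: 4 segments, perimeter = 1.7553
Total perimeter = 1.755


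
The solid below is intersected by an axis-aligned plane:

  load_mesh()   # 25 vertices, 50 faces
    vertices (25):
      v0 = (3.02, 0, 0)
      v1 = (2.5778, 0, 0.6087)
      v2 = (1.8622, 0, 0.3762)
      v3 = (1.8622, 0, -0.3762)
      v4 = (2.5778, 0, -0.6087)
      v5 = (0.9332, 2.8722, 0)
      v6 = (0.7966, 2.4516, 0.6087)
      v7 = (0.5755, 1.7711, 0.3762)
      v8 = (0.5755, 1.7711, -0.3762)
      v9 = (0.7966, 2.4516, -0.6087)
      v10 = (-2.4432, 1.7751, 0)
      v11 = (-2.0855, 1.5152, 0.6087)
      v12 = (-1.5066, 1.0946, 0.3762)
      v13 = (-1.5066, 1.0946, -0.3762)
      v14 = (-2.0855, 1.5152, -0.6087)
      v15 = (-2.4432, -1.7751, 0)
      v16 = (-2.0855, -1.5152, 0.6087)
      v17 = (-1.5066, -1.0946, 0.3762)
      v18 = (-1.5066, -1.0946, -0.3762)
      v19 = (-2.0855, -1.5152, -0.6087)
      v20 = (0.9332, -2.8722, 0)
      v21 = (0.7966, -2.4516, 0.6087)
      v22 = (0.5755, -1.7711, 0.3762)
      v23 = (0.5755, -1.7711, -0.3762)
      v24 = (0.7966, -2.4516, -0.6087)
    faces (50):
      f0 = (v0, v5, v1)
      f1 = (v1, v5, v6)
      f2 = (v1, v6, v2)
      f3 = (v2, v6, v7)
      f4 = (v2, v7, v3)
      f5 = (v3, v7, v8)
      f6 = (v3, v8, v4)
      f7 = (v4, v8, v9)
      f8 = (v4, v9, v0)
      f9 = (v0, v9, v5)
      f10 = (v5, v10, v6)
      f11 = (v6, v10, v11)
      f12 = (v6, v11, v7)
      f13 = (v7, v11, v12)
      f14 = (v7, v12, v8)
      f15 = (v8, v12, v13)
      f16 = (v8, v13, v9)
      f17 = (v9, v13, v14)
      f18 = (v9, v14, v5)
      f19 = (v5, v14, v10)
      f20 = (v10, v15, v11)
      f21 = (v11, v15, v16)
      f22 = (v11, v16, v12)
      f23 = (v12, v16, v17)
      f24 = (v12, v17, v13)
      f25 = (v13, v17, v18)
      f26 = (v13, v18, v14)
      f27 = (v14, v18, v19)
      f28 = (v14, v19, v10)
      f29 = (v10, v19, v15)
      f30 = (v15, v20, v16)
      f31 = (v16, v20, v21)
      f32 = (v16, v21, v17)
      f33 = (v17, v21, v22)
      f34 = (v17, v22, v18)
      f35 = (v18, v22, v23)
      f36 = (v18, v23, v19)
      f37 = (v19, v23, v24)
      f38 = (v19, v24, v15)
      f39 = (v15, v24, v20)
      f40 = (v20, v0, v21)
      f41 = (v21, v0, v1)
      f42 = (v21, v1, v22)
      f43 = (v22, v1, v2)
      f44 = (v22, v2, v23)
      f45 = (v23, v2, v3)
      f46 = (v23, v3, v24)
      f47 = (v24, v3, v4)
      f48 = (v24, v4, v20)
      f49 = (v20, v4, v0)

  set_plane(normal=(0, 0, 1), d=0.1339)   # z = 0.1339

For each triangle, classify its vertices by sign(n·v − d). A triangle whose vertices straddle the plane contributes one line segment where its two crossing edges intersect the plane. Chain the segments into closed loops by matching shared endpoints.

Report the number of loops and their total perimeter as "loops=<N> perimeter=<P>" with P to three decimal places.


Straddling triangles (20 of 50):
  (v0,v5,v1) [--+] → (1.29497, 2.24038, 0.1339)–(2.92273, 0, 0.1339)  len=2.7693
  (v1,v5,v6) [+-+] → (1.29497, 2.24038, 0.1339)–(0.903151, 2.77968, 0.1339)  len=0.6666
  (v2,v7,v3) [++-] → (0.989864, 1.20074, 0.1339)–(1.8622, 0, 0.1339)  len=1.4842
  (v3,v7,v8) [-+-] → (0.989864, 1.20074, 0.1339)–(0.5755, 1.7711, 0.1339)  len=0.7050
  (v5,v10,v6) [--+] → (-1.73052, 1.92391, 0.1339)–(0.903151, 2.77968, 0.1339)  len=2.7692
  (v6,v10,v11) [+-+] → (-1.73052, 1.92391, 0.1339)–(-2.36451, 1.71793, 0.1339)  len=0.6666
  (v7,v12,v8) [++-] → (-0.836089, 1.31246, 0.1339)–(0.5755, 1.7711, 0.1339)  len=1.4842
  (v8,v12,v13) [-+-] → (-0.836089, 1.31246, 0.1339)–(-1.5066, 1.0946, 0.1339)  len=0.7050
  (v10,v15,v11) [--+] → (-2.36451, -1.05131, 0.1339)–(-2.36451, 1.71793, 0.1339)  len=2.7692
  (v11,v15,v16) [+-+] → (-2.36451, -1.05131, 0.1339)–(-2.36451, -1.71793, 0.1339)  len=0.6666
  (v12,v17,v13) [++-] → (-1.5066, -0.389598, 0.1339)–(-1.5066, 1.0946, 0.1339)  len=1.4842
  (v13,v17,v18) [-+-] → (-1.5066, -0.389598, 0.1339)–(-1.5066, -1.0946, 0.1339)  len=0.7050
  (v15,v20,v16) [--+] → (0.269155, -2.57369, 0.1339)–(-2.36451, -1.71793, 0.1339)  len=2.7692
  (v16,v20,v21) [+-+] → (0.269155, -2.57369, 0.1339)–(0.903151, -2.77968, 0.1339)  len=0.6666
  (v17,v22,v18) [++-] → (-0.0950115, -1.55324, 0.1339)–(-1.5066, -1.0946, 0.1339)  len=1.4842
  (v18,v22,v23) [-+-] → (-0.0950115, -1.55324, 0.1339)–(0.5755, -1.7711, 0.1339)  len=0.7050
  (v20,v0,v21) [--+] → (2.5309, -0.539296, 0.1339)–(0.903151, -2.77968, 0.1339)  len=2.7693
  (v21,v0,v1) [+-+] → (2.5309, -0.539296, 0.1339)–(2.92273, 0, 0.1339)  len=0.6666
  (v22,v2,v23) [++-] → (1.44784, -0.570358, 0.1339)–(0.5755, -1.7711, 0.1339)  len=1.4842
  (v23,v2,v3) [-+-] → (1.44784, -0.570358, 0.1339)–(1.8622, 0, 0.1339)  len=0.7050

Chained into 2 loop(s):
  loop 1: 10 segments, perimeter = 17.1793
  loop 2: 10 segments, perimeter = 10.9460
Total perimeter = 28.125

loops=2 perimeter=28.125


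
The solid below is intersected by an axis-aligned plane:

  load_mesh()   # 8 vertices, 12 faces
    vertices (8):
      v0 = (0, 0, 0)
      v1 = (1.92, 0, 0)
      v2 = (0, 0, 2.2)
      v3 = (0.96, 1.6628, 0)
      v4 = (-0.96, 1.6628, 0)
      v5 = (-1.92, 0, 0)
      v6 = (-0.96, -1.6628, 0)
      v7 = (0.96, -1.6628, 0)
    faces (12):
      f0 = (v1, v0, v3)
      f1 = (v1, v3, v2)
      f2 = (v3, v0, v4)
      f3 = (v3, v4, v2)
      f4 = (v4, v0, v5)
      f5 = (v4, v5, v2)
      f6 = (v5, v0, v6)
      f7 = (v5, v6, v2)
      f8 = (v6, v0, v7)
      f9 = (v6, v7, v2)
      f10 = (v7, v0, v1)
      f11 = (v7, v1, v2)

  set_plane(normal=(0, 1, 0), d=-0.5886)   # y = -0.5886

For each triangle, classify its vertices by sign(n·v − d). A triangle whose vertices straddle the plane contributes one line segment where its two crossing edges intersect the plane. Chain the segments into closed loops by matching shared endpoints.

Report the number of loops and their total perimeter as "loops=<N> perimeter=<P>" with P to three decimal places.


loops=1 perimeter=7.613

Straddling triangles (6 of 12):
  (v5,v0,v6) [++-] → (-0.339822, -0.5886, 0)–(-1.58018, -0.5886, 0)  len=1.2404
  (v5,v6,v2) [+-+] → (-1.58018, -0.5886, 0)–(-0.339822, -0.5886, 1.42124)  len=1.8864
  (v6,v0,v7) [-+-] → (-0.339822, -0.5886, 0)–(0.339822, -0.5886, 0)  len=0.6796
  (v6,v7,v2) [--+] → (0.339822, -0.5886, 1.42124)–(-0.339822, -0.5886, 1.42124)  len=0.6796
  (v7,v0,v1) [-++] → (0.339822, -0.5886, 0)–(1.58018, -0.5886, 0)  len=1.2404
  (v7,v1,v2) [-++] → (1.58018, -0.5886, 0)–(0.339822, -0.5886, 1.42124)  len=1.8864

Chained into 1 loop(s):
  loop 1: 6 segments, perimeter = 7.6127
Total perimeter = 7.613


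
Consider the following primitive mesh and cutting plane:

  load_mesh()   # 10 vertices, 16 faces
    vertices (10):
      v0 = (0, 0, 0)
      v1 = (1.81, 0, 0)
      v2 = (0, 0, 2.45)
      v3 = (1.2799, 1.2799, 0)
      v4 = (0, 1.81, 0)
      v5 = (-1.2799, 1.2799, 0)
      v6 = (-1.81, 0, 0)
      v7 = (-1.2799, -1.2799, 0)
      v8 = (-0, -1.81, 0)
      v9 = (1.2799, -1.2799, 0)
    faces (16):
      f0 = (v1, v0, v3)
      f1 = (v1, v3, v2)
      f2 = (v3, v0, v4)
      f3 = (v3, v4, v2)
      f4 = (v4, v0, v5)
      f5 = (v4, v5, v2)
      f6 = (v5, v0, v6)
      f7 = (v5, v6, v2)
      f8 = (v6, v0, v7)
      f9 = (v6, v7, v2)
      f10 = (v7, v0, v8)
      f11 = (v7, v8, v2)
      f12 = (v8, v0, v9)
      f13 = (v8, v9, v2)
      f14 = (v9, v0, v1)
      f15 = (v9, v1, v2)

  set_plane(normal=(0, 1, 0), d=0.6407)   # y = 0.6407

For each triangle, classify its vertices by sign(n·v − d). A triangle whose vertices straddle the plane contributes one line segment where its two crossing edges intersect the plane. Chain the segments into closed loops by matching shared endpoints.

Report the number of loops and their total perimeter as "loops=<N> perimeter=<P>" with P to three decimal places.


Straddling triangles (8 of 16):
  (v1,v0,v3) [--+] → (0.6407, 0.6407, 0)–(1.54464, 0.6407, 0)  len=0.9039
  (v1,v3,v2) [-+-] → (1.54464, 0.6407, 0)–(0.6407, 0.6407, 1.22356)  len=1.5213
  (v3,v0,v4) [+-+] → (0.6407, 0.6407, 0)–(0, 0.6407, 0)  len=0.6407
  (v3,v4,v2) [++-] → (0, 0.6407, 1.58275)–(0.6407, 0.6407, 1.22356)  len=0.7345
  (v4,v0,v5) [+-+] → (0, 0.6407, 0)–(-0.6407, 0.6407, 0)  len=0.6407
  (v4,v5,v2) [++-] → (-0.6407, 0.6407, 1.22356)–(0, 0.6407, 1.58275)  len=0.7345
  (v5,v0,v6) [+--] → (-0.6407, 0.6407, 0)–(-1.54464, 0.6407, 0)  len=0.9039
  (v5,v6,v2) [+--] → (-1.54464, 0.6407, 0)–(-0.6407, 0.6407, 1.22356)  len=1.5213

Chained into 1 loop(s):
  loop 1: 8 segments, perimeter = 7.6008
Total perimeter = 7.601

loops=1 perimeter=7.601


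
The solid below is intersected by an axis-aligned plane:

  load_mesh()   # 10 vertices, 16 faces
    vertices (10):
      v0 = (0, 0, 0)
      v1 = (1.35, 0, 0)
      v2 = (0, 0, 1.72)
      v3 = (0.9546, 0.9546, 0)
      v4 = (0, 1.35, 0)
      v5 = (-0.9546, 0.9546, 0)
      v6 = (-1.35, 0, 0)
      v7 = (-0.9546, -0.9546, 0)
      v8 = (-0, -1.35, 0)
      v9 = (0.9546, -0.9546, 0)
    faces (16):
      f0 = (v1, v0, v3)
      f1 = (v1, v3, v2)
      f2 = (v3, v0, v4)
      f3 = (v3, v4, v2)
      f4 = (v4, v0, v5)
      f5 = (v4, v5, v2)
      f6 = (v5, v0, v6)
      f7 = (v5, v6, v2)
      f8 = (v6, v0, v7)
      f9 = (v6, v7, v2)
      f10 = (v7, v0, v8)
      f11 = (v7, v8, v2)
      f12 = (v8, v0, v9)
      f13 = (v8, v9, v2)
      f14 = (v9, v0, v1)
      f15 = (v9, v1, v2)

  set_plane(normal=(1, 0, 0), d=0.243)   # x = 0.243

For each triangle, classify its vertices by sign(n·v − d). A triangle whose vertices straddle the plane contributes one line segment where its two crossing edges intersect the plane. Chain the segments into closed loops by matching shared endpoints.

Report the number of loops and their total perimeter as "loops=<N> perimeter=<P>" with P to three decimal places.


loops=1 perimeter=6.308

Straddling triangles (8 of 16):
  (v1,v0,v3) [+-+] → (0.243, 0, 0)–(0.243, 0.243, 0)  len=0.2430
  (v1,v3,v2) [++-] → (0.243, 0.243, 1.28216)–(0.243, 0, 1.4104)  len=0.2748
  (v3,v0,v4) [+--] → (0.243, 0.243, 0)–(0.243, 1.24935, 0)  len=1.0063
  (v3,v4,v2) [+--] → (0.243, 1.24935, 0)–(0.243, 0.243, 1.28216)  len=1.6299
  (v8,v0,v9) [--+] → (0.243, -0.243, 0)–(0.243, -1.24935, 0)  len=1.0063
  (v8,v9,v2) [-+-] → (0.243, -1.24935, 0)–(0.243, -0.243, 1.28216)  len=1.6299
  (v9,v0,v1) [+-+] → (0.243, -0.243, 0)–(0.243, 0, 0)  len=0.2430
  (v9,v1,v2) [++-] → (0.243, 0, 1.4104)–(0.243, -0.243, 1.28216)  len=0.2748

Chained into 1 loop(s):
  loop 1: 8 segments, perimeter = 6.3081
Total perimeter = 6.308


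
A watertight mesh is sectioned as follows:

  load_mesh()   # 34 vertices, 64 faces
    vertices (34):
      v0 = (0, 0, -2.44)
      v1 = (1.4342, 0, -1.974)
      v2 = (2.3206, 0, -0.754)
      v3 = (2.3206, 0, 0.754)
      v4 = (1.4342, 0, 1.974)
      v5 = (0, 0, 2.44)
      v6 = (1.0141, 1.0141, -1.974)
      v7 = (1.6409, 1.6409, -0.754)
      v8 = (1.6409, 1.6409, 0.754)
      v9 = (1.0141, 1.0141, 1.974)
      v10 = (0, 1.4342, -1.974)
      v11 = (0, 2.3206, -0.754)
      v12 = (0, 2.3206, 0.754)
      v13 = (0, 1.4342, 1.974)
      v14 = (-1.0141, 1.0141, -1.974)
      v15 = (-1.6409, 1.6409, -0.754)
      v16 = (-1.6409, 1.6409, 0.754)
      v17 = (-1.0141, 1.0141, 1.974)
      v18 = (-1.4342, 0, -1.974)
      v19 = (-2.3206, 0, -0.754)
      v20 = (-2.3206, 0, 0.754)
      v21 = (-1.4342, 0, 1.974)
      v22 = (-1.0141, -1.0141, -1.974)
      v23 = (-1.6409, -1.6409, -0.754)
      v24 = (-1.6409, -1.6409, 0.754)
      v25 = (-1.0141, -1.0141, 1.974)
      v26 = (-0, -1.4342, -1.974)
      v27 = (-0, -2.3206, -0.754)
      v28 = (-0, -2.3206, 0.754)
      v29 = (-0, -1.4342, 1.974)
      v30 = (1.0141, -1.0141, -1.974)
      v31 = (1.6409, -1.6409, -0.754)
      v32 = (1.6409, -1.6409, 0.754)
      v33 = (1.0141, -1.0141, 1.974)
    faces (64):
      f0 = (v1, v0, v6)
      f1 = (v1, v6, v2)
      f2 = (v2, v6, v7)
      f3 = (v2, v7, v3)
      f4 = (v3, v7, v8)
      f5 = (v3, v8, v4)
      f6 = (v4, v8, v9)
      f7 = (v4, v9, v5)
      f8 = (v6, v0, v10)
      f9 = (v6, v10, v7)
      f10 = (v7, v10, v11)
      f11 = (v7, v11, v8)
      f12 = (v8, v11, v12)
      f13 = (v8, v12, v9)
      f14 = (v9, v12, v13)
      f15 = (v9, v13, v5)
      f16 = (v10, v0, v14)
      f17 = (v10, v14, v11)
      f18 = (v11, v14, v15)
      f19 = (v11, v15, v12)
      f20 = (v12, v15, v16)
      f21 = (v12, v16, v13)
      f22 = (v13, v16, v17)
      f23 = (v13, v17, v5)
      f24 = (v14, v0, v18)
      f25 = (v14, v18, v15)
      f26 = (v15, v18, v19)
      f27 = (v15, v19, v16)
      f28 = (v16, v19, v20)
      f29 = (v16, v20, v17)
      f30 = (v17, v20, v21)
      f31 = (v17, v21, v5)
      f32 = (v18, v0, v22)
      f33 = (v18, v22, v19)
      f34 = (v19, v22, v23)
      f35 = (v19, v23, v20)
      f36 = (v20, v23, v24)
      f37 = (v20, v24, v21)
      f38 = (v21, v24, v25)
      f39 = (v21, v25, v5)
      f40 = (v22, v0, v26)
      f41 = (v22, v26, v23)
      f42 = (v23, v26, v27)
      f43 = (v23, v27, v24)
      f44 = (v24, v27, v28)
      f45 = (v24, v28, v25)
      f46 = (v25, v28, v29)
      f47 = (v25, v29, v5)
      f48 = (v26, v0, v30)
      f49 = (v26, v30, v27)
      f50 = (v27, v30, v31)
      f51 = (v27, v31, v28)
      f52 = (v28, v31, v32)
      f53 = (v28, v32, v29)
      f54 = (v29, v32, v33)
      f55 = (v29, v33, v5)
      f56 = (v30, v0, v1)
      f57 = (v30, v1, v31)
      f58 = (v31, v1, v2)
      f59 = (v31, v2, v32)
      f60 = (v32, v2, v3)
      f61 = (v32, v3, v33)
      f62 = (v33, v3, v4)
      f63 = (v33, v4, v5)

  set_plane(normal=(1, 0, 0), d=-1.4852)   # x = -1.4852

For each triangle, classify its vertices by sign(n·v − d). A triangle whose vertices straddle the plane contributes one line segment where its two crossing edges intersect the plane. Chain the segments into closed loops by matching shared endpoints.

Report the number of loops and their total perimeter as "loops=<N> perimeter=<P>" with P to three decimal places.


loops=1 perimeter=11.353

Straddling triangles (18 of 64):
  (v11,v14,v15) [++-] → (-1.4852, 1.4852, -1.05705)–(-1.4852, 1.70539, -0.754)  len=0.3746
  (v11,v15,v12) [+-+] → (-1.4852, 1.70539, -0.754)–(-1.4852, 1.70539, -0.61091)  len=0.1431
  (v12,v15,v16) [+--] → (-1.4852, 1.70539, -0.61091)–(-1.4852, 1.70539, 0.754)  len=1.3649
  (v12,v16,v13) [+-+] → (-1.4852, 1.70539, 0.754)–(-1.4852, 1.62129, 0.869762)  len=0.1431
  (v13,v16,v17) [+-+] → (-1.4852, 1.62129, 0.869762)–(-1.4852, 1.4852, 1.05705)  len=0.2315
  (v14,v18,v15) [++-] → (-1.4852, 0.404866, -1.67298)–(-1.4852, 1.4852, -1.05705)  len=1.2436
  (v15,v18,v19) [-+-] → (-1.4852, 0.404866, -1.67298)–(-1.4852, 0, -1.90381)  len=0.4660
  (v16,v20,v17) [--+] → (-1.4852, 0.648434, 1.53409)–(-1.4852, 1.4852, 1.05705)  len=0.9632
  (v17,v20,v21) [+-+] → (-1.4852, 0.648434, 1.53409)–(-1.4852, 0, 1.90381)  len=0.7464
  (v18,v22,v19) [++-] → (-1.4852, -0.648434, -1.53409)–(-1.4852, 0, -1.90381)  len=0.7464
  (v19,v22,v23) [-+-] → (-1.4852, -0.648434, -1.53409)–(-1.4852, -1.4852, -1.05705)  len=0.9632
  (v20,v24,v21) [--+] → (-1.4852, -0.404866, 1.67298)–(-1.4852, 0, 1.90381)  len=0.4660
  (v21,v24,v25) [+-+] → (-1.4852, -0.404866, 1.67298)–(-1.4852, -1.4852, 1.05705)  len=1.2436
  (v22,v26,v23) [++-] → (-1.4852, -1.62129, -0.869762)–(-1.4852, -1.4852, -1.05705)  len=0.2315
  (v23,v26,v27) [-++] → (-1.4852, -1.62129, -0.869762)–(-1.4852, -1.70539, -0.754)  len=0.1431
  (v23,v27,v24) [-+-] → (-1.4852, -1.70539, -0.754)–(-1.4852, -1.70539, 0.61091)  len=1.3649
  (v24,v27,v28) [-++] → (-1.4852, -1.70539, 0.61091)–(-1.4852, -1.70539, 0.754)  len=0.1431
  (v24,v28,v25) [-++] → (-1.4852, -1.70539, 0.754)–(-1.4852, -1.4852, 1.05705)  len=0.3746

Chained into 1 loop(s):
  loop 1: 18 segments, perimeter = 11.3529
Total perimeter = 11.353
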